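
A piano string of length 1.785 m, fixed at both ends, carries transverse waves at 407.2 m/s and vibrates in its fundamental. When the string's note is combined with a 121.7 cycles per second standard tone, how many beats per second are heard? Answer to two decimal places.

For a string fixed at both ends, f_n = n·v/(2L) = 1·407.2/(2·1.785) = 114.0616 Hz.
f_beat = |114.0616 − 121.7| = 7.64 Hz.

7.64 Hz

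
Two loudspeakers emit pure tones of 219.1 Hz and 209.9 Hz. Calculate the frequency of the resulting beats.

Beats arise from superposition of two nearby frequencies; the beat rate is |f₁ − f₂|.
|219.1 − 209.9| = 9.2 Hz.

9.2 Hz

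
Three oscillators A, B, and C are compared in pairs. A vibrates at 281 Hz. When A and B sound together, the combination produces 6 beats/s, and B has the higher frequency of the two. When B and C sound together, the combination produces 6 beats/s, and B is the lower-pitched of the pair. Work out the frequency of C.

293 Hz

B is above A, so f_B = 281 + 6 = 287 Hz.
C is above B, so f_C = 287 + 6 = 293 Hz.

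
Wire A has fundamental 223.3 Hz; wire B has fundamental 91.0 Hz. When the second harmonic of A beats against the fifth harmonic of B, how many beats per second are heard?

Second harmonic of the first: 2·223.3 = 446.6 Hz.
Fifth harmonic of the second: 5·91.0 = 455.0 Hz.
f_beat = |446.6 − 455.0| = 8.4 Hz.

8.4 Hz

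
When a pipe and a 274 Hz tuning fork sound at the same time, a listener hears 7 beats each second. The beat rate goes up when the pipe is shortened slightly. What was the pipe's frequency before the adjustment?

281 Hz

|f − 274| = 7, so the pipe was at either 267 Hz or 281 Hz.
A shorter pipe has a higher fundamental; the adjustment raises the pipe's frequency.
The beat rate rose, so the adjustment moved the pipe further from 274 Hz — it was already above the reference.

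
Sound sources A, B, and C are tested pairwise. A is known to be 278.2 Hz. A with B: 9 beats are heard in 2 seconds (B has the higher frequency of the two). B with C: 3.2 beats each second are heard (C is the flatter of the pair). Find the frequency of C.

A–B: Beat frequency = 9/2 = 4.5 Hz.
B is above A, so f_B = 278.2 + 4.5 = 282.7 Hz.
C is below B, so f_C = 282.7 − 3.2 = 279.5 Hz.

279.5 Hz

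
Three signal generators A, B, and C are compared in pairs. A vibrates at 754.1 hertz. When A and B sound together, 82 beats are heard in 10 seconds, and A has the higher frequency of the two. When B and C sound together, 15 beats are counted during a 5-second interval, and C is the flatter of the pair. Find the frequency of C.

742.9 Hz

A–B: Beat frequency = 82/10 = 8.2 Hz.
B is below A, so f_B = 754.1 − 8.2 = 745.9 Hz.
B–C: Beat frequency = 15/5 = 3 Hz.
C is below B, so f_C = 745.9 − 3 = 742.9 Hz.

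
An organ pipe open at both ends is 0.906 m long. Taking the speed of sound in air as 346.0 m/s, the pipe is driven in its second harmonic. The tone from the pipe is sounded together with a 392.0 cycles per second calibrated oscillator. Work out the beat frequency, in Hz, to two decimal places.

Open pipe: f_n = n·v/(2L) = 2·346.0/(2·0.906) = 381.8985 Hz.
f_beat = |381.8985 − 392.0| = 10.10 Hz.

10.10 Hz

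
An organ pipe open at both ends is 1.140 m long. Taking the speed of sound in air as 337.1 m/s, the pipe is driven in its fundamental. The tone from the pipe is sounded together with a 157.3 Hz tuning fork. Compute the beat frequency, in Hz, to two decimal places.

9.45 Hz

Open pipe: f_n = n·v/(2L) = 1·337.1/(2·1.140) = 147.8509 Hz.
f_beat = |147.8509 − 157.3| = 9.45 Hz.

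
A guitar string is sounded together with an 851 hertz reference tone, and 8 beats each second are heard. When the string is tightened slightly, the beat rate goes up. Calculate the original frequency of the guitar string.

|f − 851| = 8, so the guitar string was at either 843 Hz or 859 Hz.
Increasing tension raises a string's frequency; the adjustment raises the guitar string's frequency.
The beat rate rose, so the adjustment moved the guitar string further from 851 Hz — it was already above the reference.

859 Hz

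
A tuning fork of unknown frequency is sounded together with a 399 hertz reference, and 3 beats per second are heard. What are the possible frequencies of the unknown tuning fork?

396 Hz or 402 Hz

|f − 399| = 3, so f = 399 ± 3.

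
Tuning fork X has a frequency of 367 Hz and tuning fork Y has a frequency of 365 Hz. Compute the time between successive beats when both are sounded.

f_beat = |367 − 365| = 2 Hz.
Beat period T = 1 / f_beat = 1 / 2 s.

0.500 s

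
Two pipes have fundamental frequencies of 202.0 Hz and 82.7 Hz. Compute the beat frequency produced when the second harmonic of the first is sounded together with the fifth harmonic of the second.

Second harmonic of the first: 2·202.0 = 404.0 Hz.
Fifth harmonic of the second: 5·82.7 = 413.5 Hz.
f_beat = |404.0 − 413.5| = 9.5 Hz.

9.5 Hz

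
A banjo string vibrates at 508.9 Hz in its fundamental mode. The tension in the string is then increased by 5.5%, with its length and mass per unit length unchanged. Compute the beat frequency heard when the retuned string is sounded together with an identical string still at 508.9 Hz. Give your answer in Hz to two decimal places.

13.81 Hz

For a string, f ∝ √T, so the new frequency is 508.9·√1.055 = 522.7074 Hz.
f_beat = |522.7074 − 508.9| = 13.81 Hz.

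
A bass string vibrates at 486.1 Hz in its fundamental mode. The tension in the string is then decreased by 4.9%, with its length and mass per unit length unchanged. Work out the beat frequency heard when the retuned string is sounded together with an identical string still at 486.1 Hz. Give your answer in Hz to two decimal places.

For a string, f ∝ √T, so the new frequency is 486.1·√0.951 = 474.0410 Hz.
f_beat = |474.0410 − 486.1| = 12.06 Hz.

12.06 Hz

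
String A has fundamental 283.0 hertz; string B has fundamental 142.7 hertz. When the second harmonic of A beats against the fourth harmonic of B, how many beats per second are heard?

Second harmonic of the first: 2·283.0 = 566.0 Hz.
Fourth harmonic of the second: 4·142.7 = 570.8 Hz.
f_beat = |566.0 − 570.8| = 4.8 Hz.

4.8 Hz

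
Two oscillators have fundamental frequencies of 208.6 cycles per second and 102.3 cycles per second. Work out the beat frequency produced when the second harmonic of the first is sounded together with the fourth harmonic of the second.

Second harmonic of the first: 2·208.6 = 417.2 Hz.
Fourth harmonic of the second: 4·102.3 = 409.2 Hz.
f_beat = |417.2 − 409.2| = 8.0 Hz.

8.0 Hz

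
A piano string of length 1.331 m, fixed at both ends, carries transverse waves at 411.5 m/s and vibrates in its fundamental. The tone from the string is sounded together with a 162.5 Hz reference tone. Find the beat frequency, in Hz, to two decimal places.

For a string fixed at both ends, f_n = n·v/(2L) = 1·411.5/(2·1.331) = 154.5830 Hz.
f_beat = |154.5830 − 162.5| = 7.92 Hz.

7.92 Hz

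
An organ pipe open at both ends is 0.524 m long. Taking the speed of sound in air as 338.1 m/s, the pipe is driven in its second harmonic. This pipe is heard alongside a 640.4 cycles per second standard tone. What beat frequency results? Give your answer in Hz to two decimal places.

Open pipe: f_n = n·v/(2L) = 2·338.1/(2·0.524) = 645.2290 Hz.
f_beat = |645.2290 − 640.4| = 4.83 Hz.

4.83 Hz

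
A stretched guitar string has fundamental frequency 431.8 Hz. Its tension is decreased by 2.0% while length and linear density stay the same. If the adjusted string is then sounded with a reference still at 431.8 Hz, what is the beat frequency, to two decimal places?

For a string, f ∝ √T, so the new frequency is 431.8·√0.980 = 427.4602 Hz.
f_beat = |427.4602 − 431.8| = 4.34 Hz.

4.34 Hz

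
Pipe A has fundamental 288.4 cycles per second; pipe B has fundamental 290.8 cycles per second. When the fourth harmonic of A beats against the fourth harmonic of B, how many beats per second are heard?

Fourth harmonic of the first: 4·288.4 = 1153.6 Hz.
Fourth harmonic of the second: 4·290.8 = 1163.2 Hz.
f_beat = |1153.6 − 1163.2| = 9.6 Hz.

9.6 Hz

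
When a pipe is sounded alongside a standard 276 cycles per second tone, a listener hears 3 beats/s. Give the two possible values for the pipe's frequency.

273 Hz or 279 Hz

|f − 276| = 3, so f = 276 ± 3.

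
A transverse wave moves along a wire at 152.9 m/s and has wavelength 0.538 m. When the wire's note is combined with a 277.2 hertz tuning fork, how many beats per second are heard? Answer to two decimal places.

Source frequency f = v/λ = 152.9/0.538 = 284.2007 Hz.
f_beat = |284.2007 − 277.2| = 7.00 Hz.

7.00 Hz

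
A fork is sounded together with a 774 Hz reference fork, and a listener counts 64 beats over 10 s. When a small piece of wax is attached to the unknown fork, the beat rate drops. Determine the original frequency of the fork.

780.4 Hz

Beat frequency = 64/10 = 6.4 Hz.
|f − 774| = 6.4, so the fork was at either 767.6 Hz or 780.4 Hz.
Loading a fork with wax lowers its frequency; the adjustment lowers the fork's frequency.
The beat rate fell, so the adjustment moved the fork toward 774 Hz — it must have started above the reference.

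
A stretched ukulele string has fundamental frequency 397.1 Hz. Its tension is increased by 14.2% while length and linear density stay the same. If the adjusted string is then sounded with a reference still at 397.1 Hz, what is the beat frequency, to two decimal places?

27.26 Hz

For a string, f ∝ √T, so the new frequency is 397.1·√1.142 = 424.3585 Hz.
f_beat = |424.3585 − 397.1| = 27.26 Hz.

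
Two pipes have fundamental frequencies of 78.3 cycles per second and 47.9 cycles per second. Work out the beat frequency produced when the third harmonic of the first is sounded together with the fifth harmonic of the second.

4.6 Hz

Third harmonic of the first: 3·78.3 = 234.9 Hz.
Fifth harmonic of the second: 5·47.9 = 239.5 Hz.
f_beat = |234.9 − 239.5| = 4.6 Hz.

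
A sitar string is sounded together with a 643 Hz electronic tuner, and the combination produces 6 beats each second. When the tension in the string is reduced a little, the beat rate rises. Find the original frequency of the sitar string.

637 Hz

|f − 643| = 6, so the sitar string was at either 637 Hz or 649 Hz.
Lower tension means lower frequency; the adjustment lowers the sitar string's frequency.
The beat rate rose, so the adjustment moved the sitar string further from 643 Hz — it was already below the reference.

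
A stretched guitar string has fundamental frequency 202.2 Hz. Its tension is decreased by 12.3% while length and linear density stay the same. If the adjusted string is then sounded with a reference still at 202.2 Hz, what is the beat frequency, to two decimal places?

12.84 Hz

For a string, f ∝ √T, so the new frequency is 202.2·√0.877 = 189.3568 Hz.
f_beat = |189.3568 − 202.2| = 12.84 Hz.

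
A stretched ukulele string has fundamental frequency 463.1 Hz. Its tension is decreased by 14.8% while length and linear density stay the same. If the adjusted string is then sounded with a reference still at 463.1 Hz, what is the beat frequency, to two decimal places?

For a string, f ∝ √T, so the new frequency is 463.1·√0.852 = 427.4591 Hz.
f_beat = |427.4591 − 463.1| = 35.64 Hz.

35.64 Hz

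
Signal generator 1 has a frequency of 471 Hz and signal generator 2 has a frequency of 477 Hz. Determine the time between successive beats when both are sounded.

f_beat = |471 − 477| = 6 Hz.
Beat period T = 1 / f_beat = 1 / 6 s.

0.167 s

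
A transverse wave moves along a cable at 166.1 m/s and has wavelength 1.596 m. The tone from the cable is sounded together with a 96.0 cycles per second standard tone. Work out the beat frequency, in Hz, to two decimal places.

8.07 Hz

Source frequency f = v/λ = 166.1/1.596 = 104.0727 Hz.
f_beat = |104.0727 − 96.0| = 8.07 Hz.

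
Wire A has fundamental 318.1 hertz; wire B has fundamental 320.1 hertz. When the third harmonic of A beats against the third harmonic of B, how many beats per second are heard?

Third harmonic of the first: 3·318.1 = 954.3 Hz.
Third harmonic of the second: 3·320.1 = 960.3 Hz.
f_beat = |954.3 − 960.3| = 6.0 Hz.

6.0 Hz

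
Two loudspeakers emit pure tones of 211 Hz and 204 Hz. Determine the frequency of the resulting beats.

Beats arise from superposition of two nearby frequencies; the beat rate is |f₁ − f₂|.
|211 − 204| = 7 Hz.

7 Hz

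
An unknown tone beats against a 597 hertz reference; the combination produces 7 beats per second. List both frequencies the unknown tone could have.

590 Hz or 604 Hz

|f − 597| = 7, so f = 597 ± 7.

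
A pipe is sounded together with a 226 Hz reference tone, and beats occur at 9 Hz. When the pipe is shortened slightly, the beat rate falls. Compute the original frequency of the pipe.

|f − 226| = 9, so the pipe was at either 217 Hz or 235 Hz.
A shorter pipe has a higher fundamental; the adjustment raises the pipe's frequency.
The beat rate fell, so the adjustment moved the pipe toward 226 Hz — it must have started below the reference.

217 Hz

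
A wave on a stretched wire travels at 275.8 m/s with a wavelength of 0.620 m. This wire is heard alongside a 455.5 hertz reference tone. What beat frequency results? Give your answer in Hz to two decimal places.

10.66 Hz

Source frequency f = v/λ = 275.8/0.620 = 444.8387 Hz.
f_beat = |444.8387 − 455.5| = 10.66 Hz.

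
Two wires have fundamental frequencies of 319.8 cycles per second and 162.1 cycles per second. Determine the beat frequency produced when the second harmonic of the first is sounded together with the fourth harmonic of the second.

8.8 Hz

Second harmonic of the first: 2·319.8 = 639.6 Hz.
Fourth harmonic of the second: 4·162.1 = 648.4 Hz.
f_beat = |639.6 − 648.4| = 8.8 Hz.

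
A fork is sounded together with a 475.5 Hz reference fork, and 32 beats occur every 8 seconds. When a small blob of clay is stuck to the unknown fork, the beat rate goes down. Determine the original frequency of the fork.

Beat frequency = 32/8 = 4 Hz.
|f − 475.5| = 4, so the fork was at either 471.5 Hz or 479.5 Hz.
Adding mass to a fork lowers its frequency; the adjustment lowers the fork's frequency.
The beat rate fell, so the adjustment moved the fork toward 475.5 Hz — it must have started above the reference.

479.5 Hz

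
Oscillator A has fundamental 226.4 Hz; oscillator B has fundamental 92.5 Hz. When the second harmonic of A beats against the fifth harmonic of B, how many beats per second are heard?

9.7 Hz

Second harmonic of the first: 2·226.4 = 452.8 Hz.
Fifth harmonic of the second: 5·92.5 = 462.5 Hz.
f_beat = |452.8 − 462.5| = 9.7 Hz.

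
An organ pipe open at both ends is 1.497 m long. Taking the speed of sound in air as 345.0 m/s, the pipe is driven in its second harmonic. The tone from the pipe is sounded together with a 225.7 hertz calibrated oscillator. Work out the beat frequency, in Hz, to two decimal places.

Open pipe: f_n = n·v/(2L) = 2·345.0/(2·1.497) = 230.4609 Hz.
f_beat = |230.4609 − 225.7| = 4.76 Hz.

4.76 Hz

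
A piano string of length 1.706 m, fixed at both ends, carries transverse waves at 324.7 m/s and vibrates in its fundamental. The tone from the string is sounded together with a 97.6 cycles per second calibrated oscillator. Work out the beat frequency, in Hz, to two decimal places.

For a string fixed at both ends, f_n = n·v/(2L) = 1·324.7/(2·1.706) = 95.1641 Hz.
f_beat = |95.1641 − 97.6| = 2.44 Hz.

2.44 Hz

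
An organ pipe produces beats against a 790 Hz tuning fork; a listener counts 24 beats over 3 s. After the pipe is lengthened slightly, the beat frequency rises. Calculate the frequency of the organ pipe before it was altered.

782 Hz

Beat frequency = 24/3 = 8 Hz.
|f − 790| = 8, so the organ pipe was at either 782 Hz or 798 Hz.
A longer pipe has a lower fundamental; the adjustment lowers the organ pipe's frequency.
The beat rate rose, so the adjustment moved the organ pipe further from 790 Hz — it was already below the reference.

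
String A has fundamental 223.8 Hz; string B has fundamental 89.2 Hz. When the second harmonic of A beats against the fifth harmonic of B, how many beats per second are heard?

Second harmonic of the first: 2·223.8 = 447.6 Hz.
Fifth harmonic of the second: 5·89.2 = 446.0 Hz.
f_beat = |447.6 − 446.0| = 1.6 Hz.

1.6 Hz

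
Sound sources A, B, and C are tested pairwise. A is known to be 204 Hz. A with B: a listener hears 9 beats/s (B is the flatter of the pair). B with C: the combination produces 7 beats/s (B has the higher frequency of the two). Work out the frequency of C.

188 Hz

B is below A, so f_B = 204 − 9 = 195 Hz.
C is below B, so f_C = 195 − 7 = 188 Hz.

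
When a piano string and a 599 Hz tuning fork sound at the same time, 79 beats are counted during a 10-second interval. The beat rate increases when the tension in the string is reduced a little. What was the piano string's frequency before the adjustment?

Beat frequency = 79/10 = 7.9 Hz.
|f − 599| = 7.9, so the piano string was at either 591.1 Hz or 606.9 Hz.
Lower tension means lower frequency; the adjustment lowers the piano string's frequency.
The beat rate rose, so the adjustment moved the piano string further from 599 Hz — it was already below the reference.

591.1 Hz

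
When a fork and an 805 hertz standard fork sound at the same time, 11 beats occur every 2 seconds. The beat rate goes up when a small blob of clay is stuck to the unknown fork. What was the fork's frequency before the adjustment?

799.5 Hz

Beat frequency = 11/2 = 5.5 Hz.
|f − 805| = 5.5, so the fork was at either 799.5 Hz or 810.5 Hz.
Adding mass to a fork lowers its frequency; the adjustment lowers the fork's frequency.
The beat rate rose, so the adjustment moved the fork further from 805 Hz — it was already below the reference.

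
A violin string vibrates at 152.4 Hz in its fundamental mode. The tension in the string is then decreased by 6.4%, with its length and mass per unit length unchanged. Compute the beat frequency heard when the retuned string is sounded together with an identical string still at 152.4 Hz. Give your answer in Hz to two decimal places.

4.96 Hz

For a string, f ∝ √T, so the new frequency is 152.4·√0.936 = 147.4426 Hz.
f_beat = |147.4426 − 152.4| = 4.96 Hz.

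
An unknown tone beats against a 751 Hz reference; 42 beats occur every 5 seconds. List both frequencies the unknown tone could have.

Beat frequency = 42/5 = 8.4 Hz.
|f − 751| = 8.4, so f = 751 ± 8.4.

742.6 Hz or 759.4 Hz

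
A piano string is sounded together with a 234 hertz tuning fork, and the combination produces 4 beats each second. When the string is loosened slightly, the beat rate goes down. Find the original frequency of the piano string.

|f − 234| = 4, so the piano string was at either 230 Hz or 238 Hz.
Reducing tension lowers a string's frequency; the adjustment lowers the piano string's frequency.
The beat rate fell, so the adjustment moved the piano string toward 234 Hz — it must have started above the reference.

238 Hz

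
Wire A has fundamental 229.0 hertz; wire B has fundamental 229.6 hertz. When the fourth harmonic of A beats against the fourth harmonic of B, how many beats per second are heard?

Fourth harmonic of the first: 4·229.0 = 916.0 Hz.
Fourth harmonic of the second: 4·229.6 = 918.4 Hz.
f_beat = |916.0 − 918.4| = 2.4 Hz.

2.4 Hz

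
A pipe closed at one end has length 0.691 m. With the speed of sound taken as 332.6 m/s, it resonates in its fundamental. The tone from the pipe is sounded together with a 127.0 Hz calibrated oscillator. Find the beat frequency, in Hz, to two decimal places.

6.67 Hz

Closed pipe (odd harmonics): f_n = n·v/(4L) = 1·332.6/(4·0.691) = 120.3329 Hz.
f_beat = |120.3329 − 127.0| = 6.67 Hz.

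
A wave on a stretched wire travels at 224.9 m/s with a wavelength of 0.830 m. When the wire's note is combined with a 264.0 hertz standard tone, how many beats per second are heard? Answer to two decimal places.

6.96 Hz

Source frequency f = v/λ = 224.9/0.830 = 270.9639 Hz.
f_beat = |270.9639 − 264.0| = 6.96 Hz.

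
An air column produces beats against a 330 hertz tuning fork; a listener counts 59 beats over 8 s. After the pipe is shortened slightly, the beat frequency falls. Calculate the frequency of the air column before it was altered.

Beat frequency = 59/8 = 7.375 Hz.
|f − 330| = 7.375, so the air column was at either 322.625 Hz or 337.375 Hz.
A shorter pipe has a higher fundamental; the adjustment raises the air column's frequency.
The beat rate fell, so the adjustment moved the air column toward 330 Hz — it must have started below the reference.

322.625 Hz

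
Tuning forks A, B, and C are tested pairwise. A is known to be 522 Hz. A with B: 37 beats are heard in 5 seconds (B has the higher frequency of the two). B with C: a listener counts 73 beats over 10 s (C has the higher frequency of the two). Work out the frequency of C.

A–B: Beat frequency = 37/5 = 7.4 Hz.
B is above A, so f_B = 522 + 7.4 = 529.4 Hz.
B–C: Beat frequency = 73/10 = 7.3 Hz.
C is above B, so f_C = 529.4 + 7.3 = 536.7 Hz.

536.7 Hz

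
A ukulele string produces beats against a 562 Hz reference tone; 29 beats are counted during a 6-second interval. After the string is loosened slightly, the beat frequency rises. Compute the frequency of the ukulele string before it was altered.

557.1667 Hz

Beat frequency = 29/6 = 4.8333 Hz.
|f − 562| = 4.8333, so the ukulele string was at either 557.1667 Hz or 566.8333 Hz.
Reducing tension lowers a string's frequency; the adjustment lowers the ukulele string's frequency.
The beat rate rose, so the adjustment moved the ukulele string further from 562 Hz — it was already below the reference.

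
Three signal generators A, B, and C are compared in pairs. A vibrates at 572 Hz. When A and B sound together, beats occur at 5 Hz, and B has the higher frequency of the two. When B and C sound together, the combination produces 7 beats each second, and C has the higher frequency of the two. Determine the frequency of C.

B is above A, so f_B = 572 + 5 = 577 Hz.
C is above B, so f_C = 577 + 7 = 584 Hz.

584 Hz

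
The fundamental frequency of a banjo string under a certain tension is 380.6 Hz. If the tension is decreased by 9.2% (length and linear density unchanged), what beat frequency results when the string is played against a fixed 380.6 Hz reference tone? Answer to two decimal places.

For a string, f ∝ √T, so the new frequency is 380.6·√0.908 = 362.6701 Hz.
f_beat = |362.6701 − 380.6| = 17.93 Hz.

17.93 Hz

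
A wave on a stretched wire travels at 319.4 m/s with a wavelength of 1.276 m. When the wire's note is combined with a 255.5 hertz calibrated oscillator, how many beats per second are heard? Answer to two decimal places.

Source frequency f = v/λ = 319.4/1.276 = 250.3135 Hz.
f_beat = |250.3135 − 255.5| = 5.19 Hz.

5.19 Hz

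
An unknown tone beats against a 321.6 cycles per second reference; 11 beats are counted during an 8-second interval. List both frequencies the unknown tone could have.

320.225 Hz or 322.975 Hz

Beat frequency = 11/8 = 1.375 Hz.
|f − 321.6| = 1.375, so f = 321.6 ± 1.375.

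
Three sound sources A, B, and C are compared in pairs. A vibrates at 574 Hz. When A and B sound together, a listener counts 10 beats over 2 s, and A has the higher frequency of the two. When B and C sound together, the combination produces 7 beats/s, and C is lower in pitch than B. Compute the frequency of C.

562 Hz

A–B: Beat frequency = 10/2 = 5 Hz.
B is below A, so f_B = 574 − 5 = 569 Hz.
C is below B, so f_C = 569 − 7 = 562 Hz.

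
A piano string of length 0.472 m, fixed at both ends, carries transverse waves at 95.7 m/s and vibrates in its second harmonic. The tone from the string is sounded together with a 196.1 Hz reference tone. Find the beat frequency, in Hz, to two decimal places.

For a string fixed at both ends, f_n = n·v/(2L) = 2·95.7/(2·0.472) = 202.7542 Hz.
f_beat = |202.7542 − 196.1| = 6.65 Hz.

6.65 Hz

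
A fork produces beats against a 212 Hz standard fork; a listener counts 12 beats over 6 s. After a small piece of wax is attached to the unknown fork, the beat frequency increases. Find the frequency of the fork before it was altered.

210 Hz

Beat frequency = 12/6 = 2 Hz.
|f − 212| = 2, so the fork was at either 210 Hz or 214 Hz.
Loading a fork with wax lowers its frequency; the adjustment lowers the fork's frequency.
The beat rate rose, so the adjustment moved the fork further from 212 Hz — it was already below the reference.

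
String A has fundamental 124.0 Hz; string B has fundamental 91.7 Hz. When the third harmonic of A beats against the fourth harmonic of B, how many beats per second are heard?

5.2 Hz

Third harmonic of the first: 3·124.0 = 372.0 Hz.
Fourth harmonic of the second: 4·91.7 = 366.8 Hz.
f_beat = |372.0 − 366.8| = 5.2 Hz.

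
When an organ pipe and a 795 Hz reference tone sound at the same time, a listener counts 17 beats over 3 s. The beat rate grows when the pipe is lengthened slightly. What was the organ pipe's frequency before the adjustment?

Beat frequency = 17/3 = 5.6667 Hz.
|f − 795| = 5.6667, so the organ pipe was at either 789.3333 Hz or 800.6667 Hz.
A longer pipe has a lower fundamental; the adjustment lowers the organ pipe's frequency.
The beat rate rose, so the adjustment moved the organ pipe further from 795 Hz — it was already below the reference.

789.3333 Hz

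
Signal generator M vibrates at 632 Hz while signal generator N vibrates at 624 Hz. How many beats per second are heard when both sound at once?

f_beat = |f₁ − f₂|.
|632 − 624| = 8 Hz.

8 Hz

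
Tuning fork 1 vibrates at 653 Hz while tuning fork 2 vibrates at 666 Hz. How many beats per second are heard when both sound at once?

13 Hz

Beats arise from superposition of two nearby frequencies; the beat rate is |f₁ − f₂|.
|653 − 666| = 13 Hz.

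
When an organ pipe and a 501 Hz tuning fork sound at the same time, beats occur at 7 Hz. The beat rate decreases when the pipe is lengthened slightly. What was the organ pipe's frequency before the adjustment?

508 Hz

|f − 501| = 7, so the organ pipe was at either 494 Hz or 508 Hz.
A longer pipe has a lower fundamental; the adjustment lowers the organ pipe's frequency.
The beat rate fell, so the adjustment moved the organ pipe toward 501 Hz — it must have started above the reference.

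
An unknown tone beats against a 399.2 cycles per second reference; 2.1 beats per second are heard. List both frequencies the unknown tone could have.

397.1 Hz or 401.3 Hz

|f − 399.2| = 2.1, so f = 399.2 ± 2.1.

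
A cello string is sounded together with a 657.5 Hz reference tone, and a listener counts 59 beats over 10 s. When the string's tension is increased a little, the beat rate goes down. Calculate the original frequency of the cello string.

Beat frequency = 59/10 = 5.9 Hz.
|f − 657.5| = 5.9, so the cello string was at either 651.6 Hz or 663.4 Hz.
Higher tension means higher frequency; the adjustment raises the cello string's frequency.
The beat rate fell, so the adjustment moved the cello string toward 657.5 Hz — it must have started below the reference.

651.6 Hz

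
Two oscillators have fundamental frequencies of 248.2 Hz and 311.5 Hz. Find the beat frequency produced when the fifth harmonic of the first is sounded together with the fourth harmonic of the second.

5.0 Hz

Fifth harmonic of the first: 5·248.2 = 1241.0 Hz.
Fourth harmonic of the second: 4·311.5 = 1246.0 Hz.
f_beat = |1241.0 − 1246.0| = 5.0 Hz.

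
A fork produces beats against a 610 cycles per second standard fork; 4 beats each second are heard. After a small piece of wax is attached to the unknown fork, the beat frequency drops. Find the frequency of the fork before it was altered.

|f − 610| = 4, so the fork was at either 606 Hz or 614 Hz.
Loading a fork with wax lowers its frequency; the adjustment lowers the fork's frequency.
The beat rate fell, so the adjustment moved the fork toward 610 Hz — it must have started above the reference.

614 Hz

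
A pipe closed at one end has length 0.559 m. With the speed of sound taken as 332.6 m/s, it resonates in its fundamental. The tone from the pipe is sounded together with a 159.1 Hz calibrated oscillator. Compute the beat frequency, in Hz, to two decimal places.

10.35 Hz

Closed pipe (odd harmonics): f_n = n·v/(4L) = 1·332.6/(4·0.559) = 148.7478 Hz.
f_beat = |148.7478 − 159.1| = 10.35 Hz.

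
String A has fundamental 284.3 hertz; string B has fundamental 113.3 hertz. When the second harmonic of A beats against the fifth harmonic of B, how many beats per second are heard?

2.1 Hz

Second harmonic of the first: 2·284.3 = 568.6 Hz.
Fifth harmonic of the second: 5·113.3 = 566.5 Hz.
f_beat = |568.6 − 566.5| = 2.1 Hz.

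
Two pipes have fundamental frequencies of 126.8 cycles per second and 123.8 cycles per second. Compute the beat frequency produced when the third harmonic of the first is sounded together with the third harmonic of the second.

Third harmonic of the first: 3·126.8 = 380.4 Hz.
Third harmonic of the second: 3·123.8 = 371.4 Hz.
f_beat = |380.4 − 371.4| = 9.0 Hz.

9.0 Hz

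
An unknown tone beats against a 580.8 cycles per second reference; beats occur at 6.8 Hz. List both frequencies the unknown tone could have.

574 Hz or 587.6 Hz

|f − 580.8| = 6.8, so f = 580.8 ± 6.8.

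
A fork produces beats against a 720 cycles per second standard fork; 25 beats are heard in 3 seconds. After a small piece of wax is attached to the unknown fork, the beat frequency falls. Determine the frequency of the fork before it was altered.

728.3333 Hz

Beat frequency = 25/3 = 8.3333 Hz.
|f − 720| = 8.3333, so the fork was at either 711.6667 Hz or 728.3333 Hz.
Loading a fork with wax lowers its frequency; the adjustment lowers the fork's frequency.
The beat rate fell, so the adjustment moved the fork toward 720 Hz — it must have started above the reference.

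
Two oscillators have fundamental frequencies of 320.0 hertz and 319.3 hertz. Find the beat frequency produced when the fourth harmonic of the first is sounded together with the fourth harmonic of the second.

2.8 Hz

Fourth harmonic of the first: 4·320.0 = 1280.0 Hz.
Fourth harmonic of the second: 4·319.3 = 1277.2 Hz.
f_beat = |1280.0 − 1277.2| = 2.8 Hz.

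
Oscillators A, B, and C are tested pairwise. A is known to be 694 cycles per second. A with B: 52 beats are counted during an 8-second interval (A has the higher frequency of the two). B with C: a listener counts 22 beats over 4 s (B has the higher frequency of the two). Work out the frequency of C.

682 Hz

A–B: Beat frequency = 52/8 = 6.5 Hz.
B is below A, so f_B = 694 − 6.5 = 687.5 Hz.
B–C: Beat frequency = 22/4 = 5.5 Hz.
C is below B, so f_C = 687.5 − 5.5 = 682 Hz.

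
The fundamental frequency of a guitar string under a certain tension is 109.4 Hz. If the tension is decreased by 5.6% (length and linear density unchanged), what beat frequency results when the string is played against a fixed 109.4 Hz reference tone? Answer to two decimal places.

3.11 Hz

For a string, f ∝ √T, so the new frequency is 109.4·√0.944 = 106.2927 Hz.
f_beat = |106.2927 − 109.4| = 3.11 Hz.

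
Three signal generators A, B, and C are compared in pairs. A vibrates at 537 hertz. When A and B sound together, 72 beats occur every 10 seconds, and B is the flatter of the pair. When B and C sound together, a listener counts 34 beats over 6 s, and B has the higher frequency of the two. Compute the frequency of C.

524.1333 Hz

A–B: Beat frequency = 72/10 = 7.2 Hz.
B is below A, so f_B = 537 − 7.2 = 529.8 Hz.
B–C: Beat frequency = 34/6 = 5.6667 Hz.
C is below B, so f_C = 529.8 − 5.6667 = 524.1333 Hz.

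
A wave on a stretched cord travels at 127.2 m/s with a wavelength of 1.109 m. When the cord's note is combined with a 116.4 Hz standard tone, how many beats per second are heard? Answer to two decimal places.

1.70 Hz

Source frequency f = v/λ = 127.2/1.109 = 114.6979 Hz.
f_beat = |114.6979 − 116.4| = 1.70 Hz.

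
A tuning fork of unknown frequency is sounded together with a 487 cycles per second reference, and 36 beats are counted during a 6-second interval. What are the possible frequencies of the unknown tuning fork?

Beat frequency = 36/6 = 6 Hz.
|f − 487| = 6, so f = 487 ± 6.

481 Hz or 493 Hz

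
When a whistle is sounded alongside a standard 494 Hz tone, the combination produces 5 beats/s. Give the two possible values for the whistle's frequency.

|f − 494| = 5, so f = 494 ± 5.

489 Hz or 499 Hz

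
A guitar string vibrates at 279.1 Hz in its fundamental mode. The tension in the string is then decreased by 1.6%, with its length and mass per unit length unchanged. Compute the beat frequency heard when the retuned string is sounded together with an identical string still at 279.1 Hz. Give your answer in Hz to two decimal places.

For a string, f ∝ √T, so the new frequency is 279.1·√0.984 = 276.8582 Hz.
f_beat = |276.8582 − 279.1| = 2.24 Hz.

2.24 Hz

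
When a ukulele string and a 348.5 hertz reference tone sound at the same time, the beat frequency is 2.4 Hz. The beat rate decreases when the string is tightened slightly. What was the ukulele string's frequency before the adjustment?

|f − 348.5| = 2.4, so the ukulele string was at either 346.1 Hz or 350.9 Hz.
Increasing tension raises a string's frequency; the adjustment raises the ukulele string's frequency.
The beat rate fell, so the adjustment moved the ukulele string toward 348.5 Hz — it must have started below the reference.

346.1 Hz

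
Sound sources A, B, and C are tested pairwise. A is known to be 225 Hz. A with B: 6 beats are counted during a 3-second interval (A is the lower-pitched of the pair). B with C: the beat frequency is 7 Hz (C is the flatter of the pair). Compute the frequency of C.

A–B: Beat frequency = 6/3 = 2 Hz.
B is above A, so f_B = 225 + 2 = 227 Hz.
C is below B, so f_C = 227 − 7 = 220 Hz.

220 Hz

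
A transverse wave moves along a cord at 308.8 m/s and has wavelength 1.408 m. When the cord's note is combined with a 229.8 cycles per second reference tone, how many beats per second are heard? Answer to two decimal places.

Source frequency f = v/λ = 308.8/1.408 = 219.3182 Hz.
f_beat = |219.3182 − 229.8| = 10.48 Hz.

10.48 Hz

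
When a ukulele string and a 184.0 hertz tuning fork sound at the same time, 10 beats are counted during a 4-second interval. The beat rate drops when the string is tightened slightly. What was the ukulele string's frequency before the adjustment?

181.5 Hz

Beat frequency = 10/4 = 2.5 Hz.
|f − 184.0| = 2.5, so the ukulele string was at either 181.5 Hz or 186.5 Hz.
Increasing tension raises a string's frequency; the adjustment raises the ukulele string's frequency.
The beat rate fell, so the adjustment moved the ukulele string toward 184.0 Hz — it must have started below the reference.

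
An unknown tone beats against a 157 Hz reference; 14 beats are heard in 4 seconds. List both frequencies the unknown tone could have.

Beat frequency = 14/4 = 3.5 Hz.
|f − 157| = 3.5, so f = 157 ± 3.5.

153.5 Hz or 160.5 Hz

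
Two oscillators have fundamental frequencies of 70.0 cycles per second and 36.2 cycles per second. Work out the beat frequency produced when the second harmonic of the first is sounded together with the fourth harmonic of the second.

Second harmonic of the first: 2·70.0 = 140.0 Hz.
Fourth harmonic of the second: 4·36.2 = 144.8 Hz.
f_beat = |140.0 − 144.8| = 4.8 Hz.

4.8 Hz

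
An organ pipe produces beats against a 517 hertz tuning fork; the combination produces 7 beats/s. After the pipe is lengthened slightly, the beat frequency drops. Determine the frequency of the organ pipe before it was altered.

|f − 517| = 7, so the organ pipe was at either 510 Hz or 524 Hz.
A longer pipe has a lower fundamental; the adjustment lowers the organ pipe's frequency.
The beat rate fell, so the adjustment moved the organ pipe toward 517 Hz — it must have started above the reference.

524 Hz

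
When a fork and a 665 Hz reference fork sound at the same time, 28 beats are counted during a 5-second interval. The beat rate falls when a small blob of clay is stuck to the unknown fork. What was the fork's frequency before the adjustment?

670.6 Hz

Beat frequency = 28/5 = 5.6 Hz.
|f − 665| = 5.6, so the fork was at either 659.4 Hz or 670.6 Hz.
Adding mass to a fork lowers its frequency; the adjustment lowers the fork's frequency.
The beat rate fell, so the adjustment moved the fork toward 665 Hz — it must have started above the reference.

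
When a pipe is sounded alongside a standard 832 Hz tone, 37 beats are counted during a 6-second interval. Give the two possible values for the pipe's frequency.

Beat frequency = 37/6 = 6.1667 Hz.
|f − 832| = 6.1667, so f = 832 ± 6.1667.

825.8333 Hz or 838.1667 Hz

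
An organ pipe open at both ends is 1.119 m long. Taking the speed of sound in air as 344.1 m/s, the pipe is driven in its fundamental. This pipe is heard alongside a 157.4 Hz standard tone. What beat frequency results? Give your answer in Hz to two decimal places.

Open pipe: f_n = n·v/(2L) = 1·344.1/(2·1.119) = 153.7534 Hz.
f_beat = |153.7534 − 157.4| = 3.65 Hz.

3.65 Hz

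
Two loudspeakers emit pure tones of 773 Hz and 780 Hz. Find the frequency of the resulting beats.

7 Hz

The beat frequency equals the magnitude of the frequency difference.
|773 − 780| = 7 Hz.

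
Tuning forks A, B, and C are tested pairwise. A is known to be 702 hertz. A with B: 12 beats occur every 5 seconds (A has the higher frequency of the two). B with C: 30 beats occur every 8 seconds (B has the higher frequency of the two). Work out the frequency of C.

A–B: Beat frequency = 12/5 = 2.4 Hz.
B is below A, so f_B = 702 − 2.4 = 699.6 Hz.
B–C: Beat frequency = 30/8 = 3.75 Hz.
C is below B, so f_C = 699.6 − 3.75 = 695.85 Hz.

695.85 Hz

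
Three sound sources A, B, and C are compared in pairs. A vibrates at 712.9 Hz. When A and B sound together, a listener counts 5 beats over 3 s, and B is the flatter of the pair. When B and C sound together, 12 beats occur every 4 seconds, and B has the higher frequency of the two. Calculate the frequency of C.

A–B: Beat frequency = 5/3 = 1.6667 Hz.
B is below A, so f_B = 712.9 − 1.6667 = 711.2333 Hz.
B–C: Beat frequency = 12/4 = 3 Hz.
C is below B, so f_C = 711.2333 − 3 = 708.2333 Hz.

708.2333 Hz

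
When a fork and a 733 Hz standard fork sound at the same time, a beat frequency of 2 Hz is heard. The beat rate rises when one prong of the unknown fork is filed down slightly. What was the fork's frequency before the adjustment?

|f − 733| = 2, so the fork was at either 731 Hz or 735 Hz.
Filing a prong removes mass and raises the fork's frequency; the adjustment raises the fork's frequency.
The beat rate rose, so the adjustment moved the fork further from 733 Hz — it was already above the reference.

735 Hz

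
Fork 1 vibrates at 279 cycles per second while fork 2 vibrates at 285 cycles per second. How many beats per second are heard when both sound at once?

6 Hz

f_beat = |f₁ − f₂|.
|279 − 285| = 6 Hz.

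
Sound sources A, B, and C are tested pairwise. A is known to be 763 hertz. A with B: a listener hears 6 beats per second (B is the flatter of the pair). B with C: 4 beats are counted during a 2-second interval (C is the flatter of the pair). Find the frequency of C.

755 Hz

B is below A, so f_B = 763 − 6 = 757 Hz.
B–C: Beat frequency = 4/2 = 2 Hz.
C is below B, so f_C = 757 − 2 = 755 Hz.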